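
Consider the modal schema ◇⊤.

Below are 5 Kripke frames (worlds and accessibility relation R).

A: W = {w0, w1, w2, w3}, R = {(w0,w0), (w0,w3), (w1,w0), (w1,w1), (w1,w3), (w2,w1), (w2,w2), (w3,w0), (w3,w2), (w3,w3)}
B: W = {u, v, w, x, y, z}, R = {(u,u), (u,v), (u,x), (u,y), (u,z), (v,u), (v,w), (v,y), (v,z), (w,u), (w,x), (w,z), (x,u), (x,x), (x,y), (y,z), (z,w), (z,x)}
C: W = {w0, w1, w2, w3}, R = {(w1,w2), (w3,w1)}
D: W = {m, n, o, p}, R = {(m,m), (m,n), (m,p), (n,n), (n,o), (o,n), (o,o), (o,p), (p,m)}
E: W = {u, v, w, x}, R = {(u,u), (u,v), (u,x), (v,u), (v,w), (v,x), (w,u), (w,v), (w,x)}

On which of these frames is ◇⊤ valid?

Frame correspondent (Sahlqvist): ∀x ∃y Rxy — i.e. seriality.
A: satisfies the condition.
B: satisfies the condition.
C: fails — world w0 has no successor.
D: satisfies the condition.
E: fails — world x has no successor.
Valid on: A, B, D.

A, B, D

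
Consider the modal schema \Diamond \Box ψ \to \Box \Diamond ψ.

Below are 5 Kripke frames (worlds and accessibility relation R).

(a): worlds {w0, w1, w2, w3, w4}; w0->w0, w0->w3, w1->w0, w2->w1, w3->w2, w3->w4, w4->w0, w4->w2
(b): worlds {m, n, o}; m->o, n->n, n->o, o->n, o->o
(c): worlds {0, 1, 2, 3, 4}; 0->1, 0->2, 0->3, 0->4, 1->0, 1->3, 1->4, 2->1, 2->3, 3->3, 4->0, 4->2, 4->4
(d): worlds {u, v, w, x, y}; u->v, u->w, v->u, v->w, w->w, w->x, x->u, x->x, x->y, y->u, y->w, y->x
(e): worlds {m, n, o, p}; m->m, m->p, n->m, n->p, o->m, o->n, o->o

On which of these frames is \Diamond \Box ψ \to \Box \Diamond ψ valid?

(b)

The schema corresponds to convergence: \forall x \forall y \forall z (Rxy \wedge Rxz \to \exists w (Ryw \wedge Rzw)).
(a): fails — Rw0w0 and Rw0w3 but w0 and w3 have no common successor.
(b): satisfies the condition.
(c): fails — R02 and R04 but 2 and 4 have no common successor.
(d): fails — Rxu and Rxx but u and x have no common successor.
(e): fails — Rmm and Rmp but m and p have no common successor.
Valid on: (b).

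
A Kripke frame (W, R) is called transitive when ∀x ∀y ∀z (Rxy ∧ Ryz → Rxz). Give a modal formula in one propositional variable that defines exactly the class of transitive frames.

□ψ → □□ψ

The condition is transitivity. The 4 schema □ψ → □□ψ defines it.
Suppose □ψ→□□ψ is valid. Take Rxy, Ryz and set V(ψ)={w : Rxw}. Then □ψ at x, so □□ψ at x, so □ψ at y, so ψ at z, i.e. Rxz.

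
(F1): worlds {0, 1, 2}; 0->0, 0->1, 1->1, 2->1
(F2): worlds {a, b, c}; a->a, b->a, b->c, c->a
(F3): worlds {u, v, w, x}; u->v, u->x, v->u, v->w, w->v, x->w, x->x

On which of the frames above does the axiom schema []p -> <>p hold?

(F1), (F2), (F3)

Frame correspondent (Sahlqvist): forall x exists y Rxy — i.e. seriality.
(F1): holds.
(F2): holds.
(F3): holds.
Valid on: (F1), (F2), (F3).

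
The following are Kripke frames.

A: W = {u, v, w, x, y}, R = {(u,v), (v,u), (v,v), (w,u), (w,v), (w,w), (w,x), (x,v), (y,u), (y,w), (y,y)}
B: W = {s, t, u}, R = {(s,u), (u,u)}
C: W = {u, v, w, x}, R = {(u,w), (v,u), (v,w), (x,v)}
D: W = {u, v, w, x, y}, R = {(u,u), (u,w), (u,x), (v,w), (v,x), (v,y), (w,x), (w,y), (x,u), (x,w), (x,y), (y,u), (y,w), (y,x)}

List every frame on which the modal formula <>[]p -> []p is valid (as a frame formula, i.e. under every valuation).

Frame correspondent (Sahlqvist): forall x forall y forall z (Rxy & Rxz -> Ryz) — i.e. the Euclidean property.
A: fails — Rvu and Rvu but not Ruu.
B: condition met.
C: fails — Ruw and Ruw but not Rww.
D: fails — Ruw and Ruw but not Rww.

B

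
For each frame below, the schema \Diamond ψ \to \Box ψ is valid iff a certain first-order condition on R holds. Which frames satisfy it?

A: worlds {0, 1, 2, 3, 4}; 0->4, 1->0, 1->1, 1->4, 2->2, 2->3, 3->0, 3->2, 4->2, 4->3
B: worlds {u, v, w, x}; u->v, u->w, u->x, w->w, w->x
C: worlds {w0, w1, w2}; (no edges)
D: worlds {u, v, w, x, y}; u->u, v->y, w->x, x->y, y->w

The schema corresponds to partial functionality: \forall x \forall y \forall z (Rxy \wedge Rxz \to y = z).
A: fails — 1 sees both 0 and 1.
B: fails — u sees both v and w.
C: ✓.
D: ✓.

C, D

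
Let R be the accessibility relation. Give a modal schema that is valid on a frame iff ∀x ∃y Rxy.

□ψ → ◇ψ

The condition is seriality. The D schema □ψ → ◇ψ defines it.
Suppose □ψ→◇ψ is valid. At any x set V(ψ)=W. Then □ψ at x, so ◇ψ at x, so x has a successor.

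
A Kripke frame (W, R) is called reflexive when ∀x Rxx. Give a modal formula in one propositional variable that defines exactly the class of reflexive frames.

□q → q

The condition is reflexivity. The T schema □q → q defines it.
Suppose □q→q is valid. At any x set V(q)={w : Rxw}. Then □q holds at x, so q holds at x, i.e. Rxx.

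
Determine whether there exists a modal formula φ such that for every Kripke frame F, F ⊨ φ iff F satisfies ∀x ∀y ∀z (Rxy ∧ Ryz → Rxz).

The condition is transitivity. A defining modal formula is □q → □□q.

Yes — defined by □q → □□q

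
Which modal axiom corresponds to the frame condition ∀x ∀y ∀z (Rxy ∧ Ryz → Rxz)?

This is transitivity; the standard corresponding axiom is 4: □r → □□r.
Suppose □r→□□r is valid. Take Rxy, Ryz and set V(r)={w : Rxw}. Then □r at x, so □□r at x, so □r at y, so r at z, i.e. Rxz.

□r → □□r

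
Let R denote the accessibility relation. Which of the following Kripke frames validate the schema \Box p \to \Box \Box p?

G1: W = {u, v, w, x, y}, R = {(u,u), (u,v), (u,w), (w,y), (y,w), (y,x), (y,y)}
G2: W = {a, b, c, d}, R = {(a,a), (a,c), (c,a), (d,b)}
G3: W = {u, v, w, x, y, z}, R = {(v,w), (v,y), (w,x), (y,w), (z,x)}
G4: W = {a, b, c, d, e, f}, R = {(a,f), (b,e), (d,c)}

The schema corresponds to transitivity: \forall x \forall y \forall z (Rxy \wedge Ryz \to Rxz).
G1: fails — Ruw and Rwy but not Ruy.
G2: fails — Rca and Rac but not Rcc.
G3: fails — Rvw and Rwx but not Rvx.
G4: ✓.
Valid on: G4.

G4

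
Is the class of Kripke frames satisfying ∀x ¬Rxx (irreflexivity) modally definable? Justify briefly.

Any modally definable frame class is closed under surjective bounded morphisms.
The 5-cycle (worlds w0,w1,w2,w3,w4 with w0→w1→w2→w3→w4→w0) is irreflexive, and the map sending every world to a single reflexive point • is a surjective bounded morphism (forth: every edge maps to (•,•); back: every world has a successor). So any modal formula valid on the 5-cycle is also valid on the reflexive point, which is not irreflexive.
So no modal formula (or set of formulas) defines exactly the irreflexive frames.

No — not modally definable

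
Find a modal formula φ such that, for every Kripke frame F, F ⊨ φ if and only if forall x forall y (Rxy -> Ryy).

The condition is shift-reflexivity. The T□ schema □(□r → r) defines it.
Suppose □(□r→r) is valid. Take Rxy and set V(r)={w : Ryw}. Then at y, □r holds; since □(□r→r) at x, □r→r at y, so r at y, i.e. Ryy.

□(□r → r)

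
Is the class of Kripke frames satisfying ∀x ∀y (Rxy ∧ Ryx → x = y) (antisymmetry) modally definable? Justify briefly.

Not definable by any modal formula

If a class were modally definable it would be closed under surjective bounded morphisms (Goldblatt–Thomason).
The 6-cycle (worlds a,b,c,d,e,f with a→b→c→d→e→f→a) is antisymmetric. Sending even-indexed worlds to a and odd-indexed worlds to b is a surjective bounded morphism onto the two-world frame with a↔b, which is not antisymmetric.
So the class is not modally definable.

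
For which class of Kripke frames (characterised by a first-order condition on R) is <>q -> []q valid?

partial functionality

Suppose ◇q→□q is valid. Take Rxy, Rxz and set V(q)={y}. Then ◇q at x, so □q at x, so q at z, i.e. z=y.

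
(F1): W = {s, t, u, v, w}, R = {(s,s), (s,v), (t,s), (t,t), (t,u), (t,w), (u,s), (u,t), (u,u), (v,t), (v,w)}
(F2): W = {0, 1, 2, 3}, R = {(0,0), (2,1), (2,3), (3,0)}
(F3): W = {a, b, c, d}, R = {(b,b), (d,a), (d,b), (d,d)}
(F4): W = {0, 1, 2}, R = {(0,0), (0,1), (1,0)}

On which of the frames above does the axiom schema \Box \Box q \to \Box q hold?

(F1), (F3), (F4)

The schema corresponds to density: \forall x \forall y (Rxy \to \exists z (Rxz \wedge Rzy)).
(F1): condition met.
(F2): fails — R23 but no z with R2z and Rz3.
(F3): condition met.
(F4): condition met.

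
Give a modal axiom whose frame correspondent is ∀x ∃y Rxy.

This is seriality; the standard corresponding axiom is D: □r → ◇r.
Suppose □r→◇r is valid. At any x set V(r)=W. Then □r at x, so ◇r at x, so x has a successor.

□r → ◇r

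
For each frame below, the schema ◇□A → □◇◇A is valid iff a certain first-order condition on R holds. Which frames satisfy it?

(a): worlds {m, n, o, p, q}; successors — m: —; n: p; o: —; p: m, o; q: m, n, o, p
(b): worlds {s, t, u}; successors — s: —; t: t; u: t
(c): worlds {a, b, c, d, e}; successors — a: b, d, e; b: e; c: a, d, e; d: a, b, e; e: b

This is the axiom for a generalized confluence (Geach) condition; its first-order frame correspondent is ∀x ∀y ∀z ((xRy ∧ xRz) → ∃w (yRw ∧ zR²w)).
(a): fails — nRp, nRp but no w with pRw and pR²w.
(b): condition met.
(c): fails — aRb, aRb but no w with bRw and bR²w.

(b)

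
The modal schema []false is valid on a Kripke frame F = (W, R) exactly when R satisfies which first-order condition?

□⊥ is valid iff no world has any successor (otherwise □⊥ fails at any world with one).

emptiness of R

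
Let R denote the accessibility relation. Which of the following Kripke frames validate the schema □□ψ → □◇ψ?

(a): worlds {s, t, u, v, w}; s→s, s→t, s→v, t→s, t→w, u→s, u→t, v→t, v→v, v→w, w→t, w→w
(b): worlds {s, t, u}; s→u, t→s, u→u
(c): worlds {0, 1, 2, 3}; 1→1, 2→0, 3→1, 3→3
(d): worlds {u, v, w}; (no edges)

The schema corresponds to a generalized confluence (Geach) condition: ∀x ∀z (xRz → ∃w (xR²w ∧ zRw)).
(a): satisfies the condition.
(b): satisfies the condition.
(c): fails — 2R0 but no w with 2R²w and 0Rw.
(d): satisfies the condition.

(a), (b), (d)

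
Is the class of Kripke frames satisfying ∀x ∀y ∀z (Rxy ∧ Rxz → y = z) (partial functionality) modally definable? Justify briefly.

The condition is partial functionality. A defining modal formula is ◇p → □p.
Suppose ◇p→□p is valid. Take Rxy, Rxz and set V(p)={y}. Then ◇p at x, so □p at x, so p at z, i.e. z=y.

Yes — defined by ◇p → □p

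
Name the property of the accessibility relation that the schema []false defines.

□⊥ is valid iff no world has any successor (otherwise □⊥ fails at any world with one).
Conversely, on a frame with emptiness of R the schema holds at every world under every valuation.
Frame condition: forall x forall y ~Rxy.

emptiness of R: forall x forall y ~Rxy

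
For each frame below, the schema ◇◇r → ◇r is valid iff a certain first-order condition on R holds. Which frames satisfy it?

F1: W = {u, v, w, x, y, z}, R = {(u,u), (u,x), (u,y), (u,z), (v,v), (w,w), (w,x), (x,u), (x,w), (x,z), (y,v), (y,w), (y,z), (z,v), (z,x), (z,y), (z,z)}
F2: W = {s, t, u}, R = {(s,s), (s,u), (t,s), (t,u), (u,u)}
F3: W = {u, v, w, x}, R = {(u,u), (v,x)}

F2, F3

Frame correspondent (Sahlqvist): ∀x ∀y ∀z (Rxy ∧ Ryz → Rxz) — i.e. transitivity.
F1: fails — Ruz and Rzv but not Ruv.
F2: holds.
F3: holds.
Valid on: F2, F3.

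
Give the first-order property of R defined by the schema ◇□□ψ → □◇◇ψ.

∀x ∀y ∀z ((xRy ∧ xRz) → ∃w (yR²w ∧ zR²w))

This is a Sahlqvist (Geach-type) schema ◇^1□^2ψ → □^1◇^2ψ.
Minimal-valuation argument: fix x; take any y with xR^1y and any z with xR^1z. Set V(ψ) to the set of worlds R-reachable from y in exactly 2 steps. Then □^2ψ holds at y, so the antecedent holds at x; validity forces ◇^2ψ at z, giving a w with zR^2w and yR^2w.
First-order correspondent: ∀x ∀y ∀z ((xRy ∧ xRz) → ∃w (yR²w ∧ zR²w)).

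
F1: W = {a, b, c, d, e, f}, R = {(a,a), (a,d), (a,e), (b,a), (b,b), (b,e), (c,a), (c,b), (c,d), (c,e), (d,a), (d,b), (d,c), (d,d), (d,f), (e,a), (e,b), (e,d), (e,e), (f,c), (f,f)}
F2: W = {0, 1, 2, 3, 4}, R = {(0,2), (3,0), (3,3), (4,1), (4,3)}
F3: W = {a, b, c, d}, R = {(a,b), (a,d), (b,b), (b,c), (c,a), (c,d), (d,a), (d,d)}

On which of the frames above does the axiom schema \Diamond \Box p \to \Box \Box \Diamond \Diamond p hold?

This is the axiom for a generalized confluence (Geach) condition; its first-order frame correspondent is \forall x \forall y \forall z ((xRy \wedge x R^2 z) \to \exists w (yRw \wedge z R^2 w)).
F1: fails — dRf, dR²b but no w with fRw and bR²w.
F2: fails — 3R0, 3R²0 but no w with 0Rw and 0R²w.
F3: satisfies the condition.
Valid on: F3.

F3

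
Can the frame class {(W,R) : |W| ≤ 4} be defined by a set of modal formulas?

No — not modally definable

If a class were modally definable it would be closed under disjoint unions (Goldblatt–Thomason).
Any modal formula valid on each of 5 disjoint one-world frames is valid on their disjoint union (validity is preserved under disjoint unions). Each one-world frame has |W|=1≤4, but the union has |W|=5.
So the class is not modally definable.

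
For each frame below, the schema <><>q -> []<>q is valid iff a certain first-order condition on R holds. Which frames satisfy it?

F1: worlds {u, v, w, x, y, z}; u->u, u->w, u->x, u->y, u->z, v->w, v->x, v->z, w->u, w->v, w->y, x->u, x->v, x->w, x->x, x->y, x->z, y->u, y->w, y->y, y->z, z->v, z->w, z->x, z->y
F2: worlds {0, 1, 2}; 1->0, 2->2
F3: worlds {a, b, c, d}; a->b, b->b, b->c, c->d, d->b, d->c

F2

Frame correspondent (Sahlqvist): forall x forall y forall z ((x R^2 y & xRz) -> exists w (y = w & zRw)) — i.e. a generalized confluence (Geach) condition.
F1: fails — uR²u, uRz but no t with u=t and zRt.
F2: satisfies the condition.
F3: fails — bR²b, bRc but no w with b=w and cRw.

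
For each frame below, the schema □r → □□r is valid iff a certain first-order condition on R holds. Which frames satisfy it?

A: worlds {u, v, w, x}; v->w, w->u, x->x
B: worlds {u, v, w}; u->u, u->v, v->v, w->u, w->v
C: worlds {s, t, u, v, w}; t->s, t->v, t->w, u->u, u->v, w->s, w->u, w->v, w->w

B

This is the axiom for transitivity; its first-order frame correspondent is ∀x ∀y ∀z (Rxy ∧ Ryz → Rxz).
A: fails — Rvw and Rwu but not Rvu.
B: condition met.
C: fails — Rtw and Rwu but not Rtu.
Valid on: B.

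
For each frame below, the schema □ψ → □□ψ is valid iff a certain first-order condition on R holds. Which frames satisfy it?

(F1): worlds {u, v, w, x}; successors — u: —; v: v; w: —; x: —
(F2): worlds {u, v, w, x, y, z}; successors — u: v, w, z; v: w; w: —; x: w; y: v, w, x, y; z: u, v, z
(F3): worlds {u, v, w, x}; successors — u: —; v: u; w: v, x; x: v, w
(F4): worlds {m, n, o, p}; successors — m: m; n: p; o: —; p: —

(F1), (F4)

The schema corresponds to transitivity: ∀x ∀y ∀z (Rxy ∧ Ryz → Rxz).
(F1): holds.
(F2): fails — Ruz and Rzu but not Ruu.
(F3): fails — Rxw and Rwx but not Rxx.
(F4): holds.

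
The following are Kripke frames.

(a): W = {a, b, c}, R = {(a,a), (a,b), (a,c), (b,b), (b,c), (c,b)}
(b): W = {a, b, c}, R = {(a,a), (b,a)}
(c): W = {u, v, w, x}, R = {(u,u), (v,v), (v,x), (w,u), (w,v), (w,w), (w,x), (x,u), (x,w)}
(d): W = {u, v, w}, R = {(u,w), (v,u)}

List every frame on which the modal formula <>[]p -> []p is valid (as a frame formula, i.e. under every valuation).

(b)

The schema corresponds to the Euclidean property: forall x forall y forall z (Rxy & Rxz -> Ryz).
(a): fails — Rab and Raa but not Rba.
(b): holds.
(c): fails — Rvx and Rvv but not Rxv.
(d): fails — Ruw and Ruw but not Rww.
Valid on: (b).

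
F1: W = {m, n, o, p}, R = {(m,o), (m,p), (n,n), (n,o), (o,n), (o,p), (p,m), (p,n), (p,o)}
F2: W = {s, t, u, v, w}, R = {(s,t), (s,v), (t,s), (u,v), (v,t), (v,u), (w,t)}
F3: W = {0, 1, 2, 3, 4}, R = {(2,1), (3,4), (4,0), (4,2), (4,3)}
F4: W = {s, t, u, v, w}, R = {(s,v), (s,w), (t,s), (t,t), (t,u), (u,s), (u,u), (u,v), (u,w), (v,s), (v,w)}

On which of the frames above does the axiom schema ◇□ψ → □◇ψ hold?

Frame correspondent (Sahlqvist): ∀x ∀y ∀z (Rxy ∧ Rxz → ∃w (Ryw ∧ Rzw)) — i.e. convergence.
F1: satisfies the condition.
F2: fails — Rsv and Rst but v and t have no common successor.
F3: fails — R21 and R21 but 1 and 1 have no common successor.
F4: fails — Rsv and Rsw but v and w have no common successor.

F1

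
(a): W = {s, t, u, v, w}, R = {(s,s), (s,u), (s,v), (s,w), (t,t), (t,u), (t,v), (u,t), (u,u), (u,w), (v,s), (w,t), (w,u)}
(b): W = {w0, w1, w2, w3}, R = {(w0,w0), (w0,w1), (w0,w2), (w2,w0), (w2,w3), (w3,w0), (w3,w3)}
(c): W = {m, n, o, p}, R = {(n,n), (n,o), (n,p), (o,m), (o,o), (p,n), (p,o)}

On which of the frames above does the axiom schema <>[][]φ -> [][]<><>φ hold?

This is the axiom for a generalized confluence (Geach) condition; its first-order frame correspondent is forall x forall y forall z ((xRy & x R^2 z) -> exists w (y R^2 w & z R^2 w)).
(a): condition met.
(b): fails — w0Rw0, w0R²w1 but no w with w0R²w and w1R²w.
(c): fails — nRn, nR²m but no w with nR²w and mR²w.
Valid on: (a).

(a)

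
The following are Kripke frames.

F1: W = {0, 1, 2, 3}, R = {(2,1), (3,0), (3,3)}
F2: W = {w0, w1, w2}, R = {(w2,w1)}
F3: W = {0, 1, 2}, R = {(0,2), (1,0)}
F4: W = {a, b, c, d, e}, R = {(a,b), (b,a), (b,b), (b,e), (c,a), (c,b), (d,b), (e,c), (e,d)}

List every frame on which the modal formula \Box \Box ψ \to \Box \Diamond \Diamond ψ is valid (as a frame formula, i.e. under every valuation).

This is the axiom for a generalized confluence (Geach) condition; its first-order frame correspondent is \forall x \forall z (xRz \to \exists w (x R^2 w \wedge z R^2 w)).
F1: fails — 2R1 but no w with 2R²w and 1R²w.
F2: fails — w2Rw1 but no w with w2R²w and w1R²w.
F3: fails — 0R2 but no w with 0R²w and 2R²w.
F4: holds.
Valid on: F4.

F4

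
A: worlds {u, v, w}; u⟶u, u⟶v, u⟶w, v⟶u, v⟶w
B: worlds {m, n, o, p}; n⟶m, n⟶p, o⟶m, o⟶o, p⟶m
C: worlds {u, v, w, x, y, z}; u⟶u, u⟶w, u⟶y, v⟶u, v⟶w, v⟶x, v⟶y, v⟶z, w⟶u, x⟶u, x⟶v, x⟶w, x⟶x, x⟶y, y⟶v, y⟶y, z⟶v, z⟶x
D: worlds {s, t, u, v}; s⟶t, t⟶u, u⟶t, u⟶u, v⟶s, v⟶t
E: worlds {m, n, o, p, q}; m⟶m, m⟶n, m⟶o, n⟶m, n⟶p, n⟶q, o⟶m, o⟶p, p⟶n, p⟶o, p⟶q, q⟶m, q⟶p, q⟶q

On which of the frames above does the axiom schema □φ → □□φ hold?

B

The schema corresponds to transitivity: ∀x ∀y ∀z (Rxy ∧ Ryz → Rxz).
A: fails — Rvu and Ruv but not Rvv.
B: ✓.
C: fails — Rvz and Rzv but not Rvv.
D: fails — Rvt and Rtu but not Rvu.
E: fails — Rom and Rmo but not Roo.
Valid on: B.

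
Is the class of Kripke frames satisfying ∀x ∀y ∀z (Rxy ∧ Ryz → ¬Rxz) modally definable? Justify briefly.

Any modally definable frame class is closed under surjective bounded morphisms.
The 7-cycle (worlds a,b,c,d,e,f,g with a→b→c→d→e→f→g→a) is intransitive. Mapping every world to a single reflexive point • is a surjective bounded morphism; the reflexive point is not intransitive (R••∧R•• but R••).
So no modal formula (or set of formulas) defines exactly the intransitive frames.

Not modally definable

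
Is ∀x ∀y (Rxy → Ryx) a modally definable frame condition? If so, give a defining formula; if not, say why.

This is a Sahlqvist condition; the B axiom p → □◇p defines it.
Suppose p→□◇p is valid. Take Rxy and set V(p)={x}. Then p at x, so □◇p at x, so ◇p at y, so some z with Ryz has p; z=x, i.e. Ryx.

Yes — defined by p → □◇p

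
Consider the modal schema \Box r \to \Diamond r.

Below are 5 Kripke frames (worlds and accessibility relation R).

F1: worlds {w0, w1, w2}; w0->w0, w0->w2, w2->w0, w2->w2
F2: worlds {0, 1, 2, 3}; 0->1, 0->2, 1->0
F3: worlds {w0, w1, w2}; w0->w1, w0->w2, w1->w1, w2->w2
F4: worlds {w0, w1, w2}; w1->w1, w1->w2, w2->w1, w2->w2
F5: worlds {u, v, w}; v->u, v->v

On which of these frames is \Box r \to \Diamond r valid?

Frame correspondent (Sahlqvist): \forall x \exists y Rxy — i.e. seriality.
F1: fails — world w1 has no successor.
F2: fails — world 2 has no successor.
F3: satisfies the condition.
F4: fails — world w0 has no successor.
F5: fails — world u has no successor.

F3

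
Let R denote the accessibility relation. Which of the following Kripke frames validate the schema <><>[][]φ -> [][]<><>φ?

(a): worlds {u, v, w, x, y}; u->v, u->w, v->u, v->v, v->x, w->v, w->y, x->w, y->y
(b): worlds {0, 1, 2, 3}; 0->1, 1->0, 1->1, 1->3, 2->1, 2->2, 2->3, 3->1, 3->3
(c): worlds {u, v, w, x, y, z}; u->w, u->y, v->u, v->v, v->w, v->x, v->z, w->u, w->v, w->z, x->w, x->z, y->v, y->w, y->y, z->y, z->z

(b), (c)

The schema corresponds to a generalized confluence (Geach) condition: forall x forall y forall z ((x R^2 y & x R^2 z) -> exists w (y R^2 w & z R^2 w)).
(a): fails — uR²v, uR²y but no t with vR²t and yR²t.
(b): ✓.
(c): ✓.
Valid on: (b), (c).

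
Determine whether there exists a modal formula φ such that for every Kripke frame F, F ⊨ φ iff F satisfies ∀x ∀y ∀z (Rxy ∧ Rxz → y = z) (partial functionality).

This is a Sahlqvist condition; the CD axiom ◇r → □r defines it.
Suppose ◇r→□r is valid. Take Rxy, Rxz and set V(r)={y}. Then ◇r at x, so □r at x, so r at z, i.e. z=y.

Yes, by ◇r → □r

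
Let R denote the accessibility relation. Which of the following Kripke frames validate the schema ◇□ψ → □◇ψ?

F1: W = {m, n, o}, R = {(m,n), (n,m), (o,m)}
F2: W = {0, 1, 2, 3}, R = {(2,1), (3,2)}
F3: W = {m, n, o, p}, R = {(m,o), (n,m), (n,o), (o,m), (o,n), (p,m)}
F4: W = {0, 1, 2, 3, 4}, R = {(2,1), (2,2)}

F1

Frame correspondent (Sahlqvist): ∀x ∀y ∀z (Rxy ∧ Rxz → ∃w (Ryw ∧ Rzw)) — i.e. convergence.
F1: ✓.
F2: fails — R21 and R21 but 1 and 1 have no common successor.
F3: fails — Rno and Rnm but o and m have no common successor.
F4: fails — R22 and R21 but 2 and 1 have no common successor.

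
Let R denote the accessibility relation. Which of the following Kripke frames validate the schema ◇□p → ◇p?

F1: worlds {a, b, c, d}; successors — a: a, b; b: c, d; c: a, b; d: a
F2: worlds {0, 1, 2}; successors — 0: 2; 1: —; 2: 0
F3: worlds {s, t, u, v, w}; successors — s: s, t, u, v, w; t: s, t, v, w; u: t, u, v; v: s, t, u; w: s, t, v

Frame correspondent (Sahlqvist): ∀x ∀y (xRy → ∃w (yRw ∧ xRw)) — i.e. a generalized confluence (Geach) condition.
F1: fails — aRb but no w with bRw and aRw.
F2: fails — 0R2 but no w with 2Rw and 0Rw.
F3: holds.
Valid on: F3.

F3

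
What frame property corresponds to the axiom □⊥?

Emptiness of R

□⊥ is valid iff no world has any successor (otherwise □⊥ fails at any world with one).
Conversely, any frame satisfying ∀x ∀y ¬Rxy validates the schema.
Frame condition: ∀x ∀y ¬Rxy.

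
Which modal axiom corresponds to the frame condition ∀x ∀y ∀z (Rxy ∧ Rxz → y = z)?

◇r → □r

This is partial functionality; the standard corresponding axiom is CD: ◇r → □r.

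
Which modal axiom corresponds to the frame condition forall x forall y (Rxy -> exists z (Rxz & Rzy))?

□□r → □r

The condition is density. The C4 schema □□r → □r defines it.
Suppose □□r→□r is valid. Take Rxy and set V(r)={w : xR²w}. Then □□r at x, so □r at x, so r at y, i.e. ∃z(Rxz∧Rzy).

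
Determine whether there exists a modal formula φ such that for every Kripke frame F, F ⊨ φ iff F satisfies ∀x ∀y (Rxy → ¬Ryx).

Not definable by any modal formula

Any modally definable frame class is closed under surjective bounded morphisms.
The 5-cycle (worlds a,b,c,d,e with a→b→c→d→e→a) is asymmetric. Mapping every world to a single reflexive point • is a surjective bounded morphism, and the reflexive point is not asymmetric (R•• but asymmetry requires ¬R••).
So no modal formula (or set of formulas) defines exactly the asymmetric frames.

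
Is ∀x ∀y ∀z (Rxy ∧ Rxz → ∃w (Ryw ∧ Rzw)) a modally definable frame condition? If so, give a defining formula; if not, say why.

Yes, by ◇□p → □◇p

Yes: it is convergence, defined by the .2 schema ◇□p → □◇p.
Suppose ◇□p→□◇p is valid. Take Rxy, Rxz and set V(p)={w : Ryw}. Then □p at y so ◇□p at x, so □◇p at x, so ◇p at z, giving w with Rzw and Ryw.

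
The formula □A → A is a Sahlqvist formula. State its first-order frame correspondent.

This schema is the T axiom.
Its frame correspondent is reflexivity — ∀x Rxx.

reflexivity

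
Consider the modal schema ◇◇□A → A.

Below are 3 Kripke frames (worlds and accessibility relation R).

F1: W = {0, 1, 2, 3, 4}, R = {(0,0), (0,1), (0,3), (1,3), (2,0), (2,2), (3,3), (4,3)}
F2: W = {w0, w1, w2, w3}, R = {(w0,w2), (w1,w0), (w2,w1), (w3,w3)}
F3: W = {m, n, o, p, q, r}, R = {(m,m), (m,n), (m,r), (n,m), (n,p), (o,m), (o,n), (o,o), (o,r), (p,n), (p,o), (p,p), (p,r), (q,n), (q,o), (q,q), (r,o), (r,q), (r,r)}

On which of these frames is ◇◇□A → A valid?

F2

Frame correspondent (Sahlqvist): ∀x ∀y (xR²y → ∃w (yRw ∧ x = w)) — i.e. a generalized confluence (Geach) condition.
F1: fails — 0R²1 but no w with 1Rw and 0=w.
F2: holds.
F3: fails — mR²p but no w with pRw and m=w.
Valid on: F2.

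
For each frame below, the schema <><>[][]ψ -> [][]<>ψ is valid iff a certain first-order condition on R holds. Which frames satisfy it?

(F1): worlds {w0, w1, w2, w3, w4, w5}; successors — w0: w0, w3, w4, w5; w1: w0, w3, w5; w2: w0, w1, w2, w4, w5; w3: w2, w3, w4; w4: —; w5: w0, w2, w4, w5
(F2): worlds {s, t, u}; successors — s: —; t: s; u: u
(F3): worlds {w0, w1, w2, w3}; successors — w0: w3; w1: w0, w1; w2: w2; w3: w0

(F2)

The schema corresponds to a generalized confluence (Geach) condition: forall x forall y forall z ((x R^2 y & x R^2 z) -> exists w (y R^2 w & zRw)).
(F1): fails — w0R²w0, w0R²w4 but no w with w0R²w and w4Rw.
(F2): condition met.
(F3): fails — w0R²w0, w0R²w0 but no w with w0R²w and w0Rw.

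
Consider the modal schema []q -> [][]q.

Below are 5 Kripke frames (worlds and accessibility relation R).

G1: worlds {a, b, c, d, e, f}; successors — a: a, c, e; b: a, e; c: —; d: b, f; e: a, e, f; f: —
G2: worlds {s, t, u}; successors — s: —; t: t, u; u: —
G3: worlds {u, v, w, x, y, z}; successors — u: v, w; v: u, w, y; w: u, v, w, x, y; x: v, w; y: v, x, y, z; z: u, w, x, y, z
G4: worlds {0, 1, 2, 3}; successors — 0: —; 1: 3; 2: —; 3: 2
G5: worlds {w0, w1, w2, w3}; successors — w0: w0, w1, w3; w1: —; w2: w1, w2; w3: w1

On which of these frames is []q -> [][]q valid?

This is the axiom for transitivity; its first-order frame correspondent is forall x forall y forall z (Rxy & Ryz -> Rxz).
G1: fails — Rea and Rac but not Rec.
G2: ✓.
G3: fails — Ruv and Rvu but not Ruu.
G4: fails — R13 and R32 but not R12.
G5: ✓.
Valid on: G2, G5.

G2, G5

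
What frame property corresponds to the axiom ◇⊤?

◇⊤ holds at w iff w has a successor, so frame-validity of ◇⊤ is exactly seriality. Equivalently via □q → ◇q:
Suppose □q→◇q is valid. At any x set V(q)=W. Then □q at x, so ◇q at x, so x has a successor.
The converse is a direct semantic check.
Frame condition: ∀x ∃y Rxy.

Seriality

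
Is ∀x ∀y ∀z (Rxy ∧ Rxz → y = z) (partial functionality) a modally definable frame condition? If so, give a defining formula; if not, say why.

This is a Sahlqvist condition; the CD axiom ◇p → □p defines it.

Yes — defined by ◇p → □p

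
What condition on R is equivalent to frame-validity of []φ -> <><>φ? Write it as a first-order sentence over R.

forall x exists w (xRw & x R^2 w)

This is a Sahlqvist (Geach-type) schema ◇^0□^1φ → □^0◇^2φ.
Minimal-valuation argument: fix x; take any y with xR^0y and any z with xR^0z. Set V(φ) to the set of worlds R-reachable from y in exactly 1 step. Then □^1φ holds at y, so the antecedent holds at x; validity forces ◇^2φ at z, giving a w with zR^2w and yR^1w.
First-order correspondent: forall x exists w (xRw & x R^2 w).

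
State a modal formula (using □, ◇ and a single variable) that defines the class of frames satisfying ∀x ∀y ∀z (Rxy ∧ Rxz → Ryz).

◇q → □◇q

The condition is the Euclidean property. The 5 schema ◇q → □◇q defines it.
Suppose ◇q→□◇q is valid. Take Rxy, Rxz and set V(q)={y}. Then ◇q at x, so □◇q at x, so ◇q at z, so some w with Rzw has q; w=y, i.e. Rzy. By symmetry of the argument, Ryz.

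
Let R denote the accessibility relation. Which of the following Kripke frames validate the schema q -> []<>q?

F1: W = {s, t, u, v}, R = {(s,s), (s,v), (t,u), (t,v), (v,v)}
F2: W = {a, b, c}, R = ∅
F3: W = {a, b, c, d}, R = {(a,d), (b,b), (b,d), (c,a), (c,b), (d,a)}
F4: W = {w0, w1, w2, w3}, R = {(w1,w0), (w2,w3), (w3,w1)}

This is the axiom for symmetry; its first-order frame correspondent is forall x forall y (Rxy -> Ryx).
F1: fails — Rtv but not Rvt.
F2: holds.
F3: fails — Rcb but not Rbc.
F4: fails — Rw1w0 but not Rw0w1.

F2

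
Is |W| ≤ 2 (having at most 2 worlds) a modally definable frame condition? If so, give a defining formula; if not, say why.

No

If a class were modally definable it would be closed under disjoint unions (Goldblatt–Thomason).
Any modal formula valid on each of 3 disjoint one-world frames is valid on their disjoint union (validity is preserved under disjoint unions). Each one-world frame has |W|=1≤2, but the union has |W|=3.
Hence having at most 2 worlds is not modally definable.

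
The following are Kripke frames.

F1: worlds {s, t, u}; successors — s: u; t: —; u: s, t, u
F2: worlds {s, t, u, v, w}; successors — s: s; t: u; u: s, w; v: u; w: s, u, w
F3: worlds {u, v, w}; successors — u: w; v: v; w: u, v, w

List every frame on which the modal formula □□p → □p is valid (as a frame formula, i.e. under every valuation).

This is the axiom for density; its first-order frame correspondent is ∀x ∀y (Rxy → ∃z (Rxz ∧ Rzy)).
F1: ✓.
F2: fails — Rvu but no z with Rvz and Rzu.
F3: ✓.

F1, F3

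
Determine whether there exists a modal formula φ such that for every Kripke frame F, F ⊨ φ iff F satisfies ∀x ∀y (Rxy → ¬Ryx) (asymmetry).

If a class were modally definable it would be closed under surjective bounded morphisms (Goldblatt–Thomason).
The 4-cycle (worlds w0,w1,w2,w3 with w0→w1→w2→w3→w0) is asymmetric. Mapping every world to a single reflexive point • is a surjective bounded morphism, and the reflexive point is not asymmetric (R•• but asymmetry requires ¬R••).
So the class is not modally definable.

Not modally definable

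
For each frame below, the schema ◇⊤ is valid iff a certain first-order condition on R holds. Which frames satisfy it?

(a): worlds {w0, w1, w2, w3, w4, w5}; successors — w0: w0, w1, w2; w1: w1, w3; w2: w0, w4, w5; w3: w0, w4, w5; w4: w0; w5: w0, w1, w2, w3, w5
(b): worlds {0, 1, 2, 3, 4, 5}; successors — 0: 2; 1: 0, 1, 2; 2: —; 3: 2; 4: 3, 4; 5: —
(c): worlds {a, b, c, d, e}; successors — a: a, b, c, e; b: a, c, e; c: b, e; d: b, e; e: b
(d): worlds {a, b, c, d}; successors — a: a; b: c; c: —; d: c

This is the axiom for seriality; its first-order frame correspondent is ∀x ∃y Rxy.
(a): holds.
(b): fails — world 2 has no successor.
(c): holds.
(d): fails — world c has no successor.

(a), (c)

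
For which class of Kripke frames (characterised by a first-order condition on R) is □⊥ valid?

emptiness of R: ∀x ∀y ¬Rxy

This is the Ver axiom.
It corresponds to emptiness of R: ∀x ∀y ¬Rxy.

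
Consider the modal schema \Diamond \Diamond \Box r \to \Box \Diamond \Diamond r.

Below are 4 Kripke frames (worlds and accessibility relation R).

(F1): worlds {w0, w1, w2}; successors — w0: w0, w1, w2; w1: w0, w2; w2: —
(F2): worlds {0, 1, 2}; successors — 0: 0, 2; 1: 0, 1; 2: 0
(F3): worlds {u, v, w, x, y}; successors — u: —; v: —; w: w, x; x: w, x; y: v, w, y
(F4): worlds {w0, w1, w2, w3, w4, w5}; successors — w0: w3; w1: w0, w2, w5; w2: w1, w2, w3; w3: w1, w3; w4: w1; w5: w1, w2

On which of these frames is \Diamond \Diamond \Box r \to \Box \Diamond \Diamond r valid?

(F2)

This is the axiom for a generalized confluence (Geach) condition; its first-order frame correspondent is \forall x \forall y \forall z ((x R^2 y \wedge xRz) \to \exists w (yRw \wedge z R^2 w)).
(F1): fails — w0R²w0, w0Rw2 but no w with w0Rw and w2R²w.
(F2): condition met.
(F3): fails — yR²v, yRv but no t with vRt and vR²t.
(F4): fails — w1R²w1, w1Rw0 but no w with w1Rw and w0R²w.
Valid on: (F2).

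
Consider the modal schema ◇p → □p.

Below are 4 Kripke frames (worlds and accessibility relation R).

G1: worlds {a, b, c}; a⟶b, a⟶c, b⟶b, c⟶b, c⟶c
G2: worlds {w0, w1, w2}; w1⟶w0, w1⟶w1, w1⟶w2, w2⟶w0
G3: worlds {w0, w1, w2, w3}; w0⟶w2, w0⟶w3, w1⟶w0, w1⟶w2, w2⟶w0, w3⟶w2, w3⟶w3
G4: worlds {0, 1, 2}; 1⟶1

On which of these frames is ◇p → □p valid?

The schema corresponds to partial functionality: ∀x ∀y ∀z (Rxy ∧ Rxz → y = z).
G1: fails — a sees both b and c.
G2: fails — w1 sees both w0 and w1.
G3: fails — w0 sees both w2 and w3.
G4: ✓.

G4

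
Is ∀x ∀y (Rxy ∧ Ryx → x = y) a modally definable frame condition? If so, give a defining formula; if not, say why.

No — not modally definable

If a class were modally definable it would be closed under surjective bounded morphisms (Goldblatt–Thomason).
The 6-cycle (worlds a,b,c,d,e,f with a→b→c→d→e→f→a) is antisymmetric. Sending even-indexed worlds to s and odd-indexed worlds to t is a surjective bounded morphism onto the two-world frame with s↔t, which is not antisymmetric.
So the class is not modally definable.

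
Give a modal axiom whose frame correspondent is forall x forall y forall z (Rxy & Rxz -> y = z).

◇ψ → □ψ

A defining formula is ◇ψ → □ψ (the CD axiom).
Suppose ◇ψ→□ψ is valid. Take Rxy, Rxz and set V(ψ)={y}. Then ◇ψ at x, so □ψ at x, so ψ at z, i.e. z=y.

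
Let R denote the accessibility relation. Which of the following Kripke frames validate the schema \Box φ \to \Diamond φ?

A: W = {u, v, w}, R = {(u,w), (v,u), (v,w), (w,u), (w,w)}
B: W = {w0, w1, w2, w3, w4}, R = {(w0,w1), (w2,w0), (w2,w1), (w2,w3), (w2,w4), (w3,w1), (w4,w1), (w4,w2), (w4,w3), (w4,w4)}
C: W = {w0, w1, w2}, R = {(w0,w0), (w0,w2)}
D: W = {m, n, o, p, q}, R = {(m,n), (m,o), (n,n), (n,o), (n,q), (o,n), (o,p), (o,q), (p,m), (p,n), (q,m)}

This is the axiom for seriality; its first-order frame correspondent is \forall x \exists y Rxy.
A: condition met.
B: fails — world w1 has no successor.
C: fails — world w1 has no successor.
D: condition met.

A, D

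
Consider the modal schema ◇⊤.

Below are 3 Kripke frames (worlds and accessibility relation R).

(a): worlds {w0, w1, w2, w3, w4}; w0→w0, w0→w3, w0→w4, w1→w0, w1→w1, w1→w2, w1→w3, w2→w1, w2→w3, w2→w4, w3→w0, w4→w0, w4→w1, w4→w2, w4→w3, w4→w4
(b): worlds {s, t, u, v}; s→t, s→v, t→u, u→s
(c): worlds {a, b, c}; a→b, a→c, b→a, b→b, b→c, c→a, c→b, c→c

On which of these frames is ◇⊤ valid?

Frame correspondent (Sahlqvist): ∀x ∃y Rxy — i.e. seriality.
(a): condition met.
(b): fails — world v has no successor.
(c): condition met.
Valid on: (a), (c).

(a), (c)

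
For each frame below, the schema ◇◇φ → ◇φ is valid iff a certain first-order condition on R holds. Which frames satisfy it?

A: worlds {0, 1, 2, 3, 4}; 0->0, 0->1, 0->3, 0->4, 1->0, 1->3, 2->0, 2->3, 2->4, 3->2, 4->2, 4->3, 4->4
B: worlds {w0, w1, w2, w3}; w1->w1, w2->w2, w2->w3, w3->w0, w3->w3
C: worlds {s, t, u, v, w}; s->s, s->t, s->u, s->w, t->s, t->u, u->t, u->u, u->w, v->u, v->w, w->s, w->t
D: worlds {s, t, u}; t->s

The schema corresponds to transitivity: ∀x ∀y ∀z (Rxy ∧ Ryz → Rxz).
A: fails — R10 and R01 but not R11.
B: fails — Rw2w3 and Rw3w0 but not Rw2w0.
C: fails — Rwt and Rtu but not Rwu.
D: holds.

D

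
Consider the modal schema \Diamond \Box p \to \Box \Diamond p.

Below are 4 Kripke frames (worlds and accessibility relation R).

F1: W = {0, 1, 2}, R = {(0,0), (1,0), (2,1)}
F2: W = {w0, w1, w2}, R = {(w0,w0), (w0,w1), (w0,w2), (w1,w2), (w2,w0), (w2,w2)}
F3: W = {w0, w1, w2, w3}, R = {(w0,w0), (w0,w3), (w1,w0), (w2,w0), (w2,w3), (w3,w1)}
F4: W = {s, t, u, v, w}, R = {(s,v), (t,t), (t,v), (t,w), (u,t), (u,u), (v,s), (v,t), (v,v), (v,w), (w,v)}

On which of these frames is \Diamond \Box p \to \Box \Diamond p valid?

The schema corresponds to convergence: \forall x \forall y \forall z (Rxy \wedge Rxz \to \exists w (Ryw \wedge Rzw)).
F1: holds.
F2: holds.
F3: fails — Rw0w0 and Rw0w3 but w0 and w3 have no common successor.
F4: holds.
Valid on: F1, F2, F4.

F1, F2, F4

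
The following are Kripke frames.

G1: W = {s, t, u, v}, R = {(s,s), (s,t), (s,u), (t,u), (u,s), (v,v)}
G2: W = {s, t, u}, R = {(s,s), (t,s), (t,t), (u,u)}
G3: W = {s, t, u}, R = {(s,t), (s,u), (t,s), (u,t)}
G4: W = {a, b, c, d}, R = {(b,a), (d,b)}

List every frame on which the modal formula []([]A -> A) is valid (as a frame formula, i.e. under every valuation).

G2

This is the axiom for shift-reflexivity; its first-order frame correspondent is forall x forall y (Rxy -> Ryy).
G1: fails — Rtu but not Ruu.
G2: condition met.
G3: fails — Rsu but not Ruu.
G4: fails — Rdb but not Rbb.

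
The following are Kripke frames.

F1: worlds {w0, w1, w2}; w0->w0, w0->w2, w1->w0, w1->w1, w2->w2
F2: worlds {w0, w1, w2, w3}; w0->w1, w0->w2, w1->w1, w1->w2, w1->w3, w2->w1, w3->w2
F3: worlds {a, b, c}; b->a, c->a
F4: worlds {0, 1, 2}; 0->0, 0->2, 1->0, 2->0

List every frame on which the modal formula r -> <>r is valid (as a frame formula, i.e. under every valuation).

The schema corresponds to reflexivity: forall x Rxx.
F1: ✓.
F2: fails — world w0 does not see itself.
F3: fails — world a does not see itself.
F4: fails — world 1 does not see itself.

F1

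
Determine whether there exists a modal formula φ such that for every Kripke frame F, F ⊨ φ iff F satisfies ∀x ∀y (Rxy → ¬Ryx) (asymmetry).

If a class were modally definable it would be closed under surjective bounded morphisms (Goldblatt–Thomason).
The 5-cycle (worlds s,t,u,v,w with s→t→u→v→w→s) is asymmetric. Mapping every world to a single reflexive point • is a surjective bounded morphism, and the reflexive point is not asymmetric (R•• but asymmetry requires ¬R••).
So the class is not modally definable.

No — not modally definable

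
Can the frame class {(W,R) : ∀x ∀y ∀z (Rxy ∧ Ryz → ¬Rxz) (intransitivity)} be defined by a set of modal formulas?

Not modally definable

If a class were modally definable it would be closed under surjective bounded morphisms (Goldblatt–Thomason).
The 7-cycle (worlds w0,w1,w2,w3,w4,w5,w6 with w0→w1→w2→w3→w4→w5→w6→w0) is intransitive. Mapping every world to a single reflexive point • is a surjective bounded morphism; the reflexive point is not intransitive (R••∧R•• but R••).
Hence intransitivity is not modally definable.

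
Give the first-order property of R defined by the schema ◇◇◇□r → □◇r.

∀x ∀y ∀z ((xR³y ∧ xRz) → ∃w (yRw ∧ zRw))

This is a Sahlqvist (Geach-type) schema ◇^3□^1r → □^1◇^1r.
Minimal-valuation argument: fix x; take any y with xR^3y and any z with xR^1z. Set V(r) to the set of worlds R-reachable from y in exactly 1 step. Then □^1r holds at y, so the antecedent holds at x; validity forces ◇^1r at z, giving a w with zR^1w and yR^1w.
First-order correspondent: ∀x ∀y ∀z ((xR³y ∧ xRz) → ∃w (yRw ∧ zRw)).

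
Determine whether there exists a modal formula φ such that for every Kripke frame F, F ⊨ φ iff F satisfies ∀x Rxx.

Definable; □r → r defines it

Yes: it is reflexivity, defined by the T schema □r → r.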